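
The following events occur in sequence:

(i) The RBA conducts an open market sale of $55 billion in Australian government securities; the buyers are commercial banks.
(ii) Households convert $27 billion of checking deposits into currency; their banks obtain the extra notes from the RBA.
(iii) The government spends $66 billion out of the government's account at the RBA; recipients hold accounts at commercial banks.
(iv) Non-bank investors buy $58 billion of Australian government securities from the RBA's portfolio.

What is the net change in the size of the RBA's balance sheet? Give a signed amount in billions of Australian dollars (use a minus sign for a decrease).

-$113 billion

OMO sale (to banks) $55 billion: an RBA asset is shed → −$55B.
Currency withdrawal $27 billion: only the composition of liabilities changes → 0.
Government spending $66 billion: only the composition of liabilities changes → 0.
Asset sale (to non-banks) $58 billion: an RBA asset is shed → −$58B.
Net: −55 + 0 + 0 − 58 = -$113 billion.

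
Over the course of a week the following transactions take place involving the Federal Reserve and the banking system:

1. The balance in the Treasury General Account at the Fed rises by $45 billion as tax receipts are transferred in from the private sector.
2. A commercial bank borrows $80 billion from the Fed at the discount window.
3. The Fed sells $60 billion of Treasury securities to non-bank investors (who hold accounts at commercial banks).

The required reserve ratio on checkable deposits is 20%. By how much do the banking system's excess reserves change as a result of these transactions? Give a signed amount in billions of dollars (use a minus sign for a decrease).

-$4 billion

Government account inflow $45 billion: reserves −$45B, deposits −$45B.
Discount-window loan $80 billion: reserves +$80B, deposits 0.
Asset sale (to non-banks) $60 billion: reserves −$60B, deposits −$60B.
Totals: Δreserves = −$25B, Δdeposits = −$105B.
Δrequired reserves = 20% × −$105B = −$21B.
Δexcess reserves = Δreserves − Δrequired = −$25B − (−$21B) = -$4 billion.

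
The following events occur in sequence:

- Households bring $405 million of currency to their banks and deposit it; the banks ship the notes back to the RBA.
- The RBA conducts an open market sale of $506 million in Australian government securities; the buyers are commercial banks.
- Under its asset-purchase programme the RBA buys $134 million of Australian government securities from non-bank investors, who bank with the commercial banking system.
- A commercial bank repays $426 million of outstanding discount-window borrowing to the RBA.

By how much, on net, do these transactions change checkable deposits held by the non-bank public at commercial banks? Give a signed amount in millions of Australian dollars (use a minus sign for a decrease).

Currency deposit $405 million: non-bank counterparties' bank balances rise → +$405M.
OMO sale (to banks) $506 million: the counterparty is a bank, so public deposits are unchanged → 0.
Asset purchase (from non-banks) $134 million: non-bank counterparties' bank balances rise → +$134M.
Discount-window repayment $426 million: the counterparty is a bank, so public deposits are unchanged → 0.
Net: 405 + 0 + 134 + 0 = +$539 million.

+$539 million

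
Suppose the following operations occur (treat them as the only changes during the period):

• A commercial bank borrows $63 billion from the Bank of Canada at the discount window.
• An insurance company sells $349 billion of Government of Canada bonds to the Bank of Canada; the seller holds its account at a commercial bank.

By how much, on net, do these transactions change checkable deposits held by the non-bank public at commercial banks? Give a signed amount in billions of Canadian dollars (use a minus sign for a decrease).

+$349 billion

Discount-window loan $63 billion: the counterparty is a bank, so public deposits are unchanged → 0.
Asset purchase (from non-banks) $349 billion: non-bank counterparties' bank balances rise → +$349B.
Net: 0 + 349 = +$349 billion.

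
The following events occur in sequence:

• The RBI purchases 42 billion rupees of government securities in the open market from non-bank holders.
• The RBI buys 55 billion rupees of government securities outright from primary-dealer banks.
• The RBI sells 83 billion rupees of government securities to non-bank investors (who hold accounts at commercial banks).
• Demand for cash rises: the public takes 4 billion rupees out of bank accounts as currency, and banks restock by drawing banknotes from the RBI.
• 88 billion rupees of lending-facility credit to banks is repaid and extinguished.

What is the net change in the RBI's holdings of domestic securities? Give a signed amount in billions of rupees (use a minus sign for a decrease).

Asset purchase (from non-banks) 42 billion rupees: securities added to the RBI's portfolio → +42B.
OMO purchase (from banks) 55 billion rupees: securities added to the RBI's portfolio → +55B.
Asset sale (to non-banks) 83 billion rupees: securities removed from the RBI's portfolio → −83B.
Currency withdrawal 4 billion rupees: the RBI's securities portfolio is untouched → 0.
Discount-window repayment 88 billion rupees: the RBI's securities portfolio is untouched → 0.
Net: 42 + 55 − 83 + 0 + 0 = +14 billion.

+14 billion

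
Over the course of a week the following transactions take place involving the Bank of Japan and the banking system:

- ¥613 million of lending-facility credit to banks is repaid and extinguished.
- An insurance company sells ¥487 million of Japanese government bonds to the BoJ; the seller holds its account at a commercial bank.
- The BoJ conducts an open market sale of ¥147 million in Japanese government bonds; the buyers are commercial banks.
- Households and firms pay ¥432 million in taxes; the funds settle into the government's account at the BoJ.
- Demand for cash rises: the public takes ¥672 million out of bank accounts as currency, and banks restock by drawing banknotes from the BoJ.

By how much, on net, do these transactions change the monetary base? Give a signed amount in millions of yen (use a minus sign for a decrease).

Discount-window repayment ¥613 million: BoJ balance sheet contracts → −¥613M.
Asset purchase (from non-banks) ¥487 million: BoJ balance sheet expands → +¥487M.
OMO sale (to banks) ¥147 million: BoJ balance sheet contracts → −¥147M.
Government account inflow ¥432 million: reserves shift to a non-base liability → −¥432M.
Currency withdrawal ¥672 million: just a shift between currency and reserves — both are base money → 0.
Net: −613 + 487 − 147 − 432 + 0 = -¥705 million.

-¥705 million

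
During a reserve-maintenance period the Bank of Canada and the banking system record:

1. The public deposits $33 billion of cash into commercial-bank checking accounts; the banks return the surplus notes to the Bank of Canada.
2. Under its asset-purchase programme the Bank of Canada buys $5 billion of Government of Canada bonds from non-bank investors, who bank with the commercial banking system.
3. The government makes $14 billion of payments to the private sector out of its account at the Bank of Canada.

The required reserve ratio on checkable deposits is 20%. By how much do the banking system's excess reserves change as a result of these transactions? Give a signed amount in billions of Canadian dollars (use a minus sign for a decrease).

+$41.6 billion

Currency deposit $33 billion: reserves +$33B, deposits +$33B.
Asset purchase (from non-banks) $5 billion: reserves +$5B, deposits +$5B.
Government spending $14 billion: reserves +$14B, deposits +$14B.
Totals: Δreserves = +$52B, Δdeposits = +$52B.
Δrequired reserves = 20% × +$52B = +$10.4B.
Δexcess reserves = Δreserves − Δrequired = +$52B − (+$10.4B) = +$41.6 billion.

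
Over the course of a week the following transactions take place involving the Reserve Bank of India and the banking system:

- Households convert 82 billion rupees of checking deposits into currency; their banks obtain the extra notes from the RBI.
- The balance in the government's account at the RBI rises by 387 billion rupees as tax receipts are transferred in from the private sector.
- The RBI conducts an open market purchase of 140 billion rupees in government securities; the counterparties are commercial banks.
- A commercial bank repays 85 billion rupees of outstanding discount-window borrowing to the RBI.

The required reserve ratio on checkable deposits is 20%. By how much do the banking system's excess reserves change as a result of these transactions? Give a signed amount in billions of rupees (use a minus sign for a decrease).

-320.2 billion

Currency withdrawal 82 billion rupees: reserves −82B, deposits −82B.
Government account inflow 387 billion rupees: reserves −387B, deposits −387B.
OMO purchase (from banks) 140 billion rupees: reserves +140B, deposits 0.
Discount-window repayment 85 billion rupees: reserves −85B, deposits 0.
Totals: Δreserves = −414B, Δdeposits = −469B.
Δrequired reserves = 20% × −469B = −93.8B.
Δexcess reserves = Δreserves − Δrequired = −414B − (−93.8B) = -320.2 billion.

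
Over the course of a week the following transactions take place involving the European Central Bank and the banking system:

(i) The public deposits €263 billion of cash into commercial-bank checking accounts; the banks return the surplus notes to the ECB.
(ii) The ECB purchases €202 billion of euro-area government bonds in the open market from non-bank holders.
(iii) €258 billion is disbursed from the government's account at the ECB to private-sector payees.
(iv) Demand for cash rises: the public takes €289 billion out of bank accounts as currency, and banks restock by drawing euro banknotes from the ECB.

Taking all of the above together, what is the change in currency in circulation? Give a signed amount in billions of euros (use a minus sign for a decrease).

+€26 billion

Currency deposit €263 billion: notes return to the central bank → −€263B.
Asset purchase (from non-banks) €202 billion: no currency enters or leaves circulation → 0.
Government spending €258 billion: no currency enters or leaves circulation → 0.
Currency withdrawal €289 billion: notes leave the central bank → +€289B.
Net: −263 + 0 + 0 + 289 = +€26 billion.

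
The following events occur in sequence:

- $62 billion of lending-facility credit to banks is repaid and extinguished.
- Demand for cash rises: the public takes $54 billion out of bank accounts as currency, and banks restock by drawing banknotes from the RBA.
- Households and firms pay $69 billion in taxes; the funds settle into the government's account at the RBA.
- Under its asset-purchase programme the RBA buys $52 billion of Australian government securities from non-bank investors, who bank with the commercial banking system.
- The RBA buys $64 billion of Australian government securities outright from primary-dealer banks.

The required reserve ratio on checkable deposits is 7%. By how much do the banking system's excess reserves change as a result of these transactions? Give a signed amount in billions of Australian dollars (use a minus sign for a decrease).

-$64.03 billion

Discount-window repayment $62 billion: reserves −$62B, deposits 0.
Currency withdrawal $54 billion: reserves −$54B, deposits −$54B.
Government account inflow $69 billion: reserves −$69B, deposits −$69B.
Asset purchase (from non-banks) $52 billion: reserves +$52B, deposits +$52B.
OMO purchase (from banks) $64 billion: reserves +$64B, deposits 0.
Totals: Δreserves = −$69B, Δdeposits = −$71B.
Δrequired reserves = 7% × −$71B = −$4.97B.
Δexcess reserves = Δreserves − Δrequired = −$69B − (−$4.97B) = -$64.03 billion.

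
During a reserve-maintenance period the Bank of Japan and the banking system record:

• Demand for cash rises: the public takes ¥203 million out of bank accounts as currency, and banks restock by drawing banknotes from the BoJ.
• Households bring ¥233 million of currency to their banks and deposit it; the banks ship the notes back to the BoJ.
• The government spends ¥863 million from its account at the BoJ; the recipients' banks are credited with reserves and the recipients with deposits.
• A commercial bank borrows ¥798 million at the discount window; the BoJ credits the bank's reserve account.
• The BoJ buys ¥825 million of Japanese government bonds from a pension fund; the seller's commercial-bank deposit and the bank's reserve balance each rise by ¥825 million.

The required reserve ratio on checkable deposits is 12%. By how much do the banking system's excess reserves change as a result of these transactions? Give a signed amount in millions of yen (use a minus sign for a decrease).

+¥2309.84 million

Currency withdrawal ¥203 million: reserves −¥203M, deposits −¥203M.
Currency deposit ¥233 million: reserves +¥233M, deposits +¥233M.
Government spending ¥863 million: reserves +¥863M, deposits +¥863M.
Discount-window loan ¥798 million: reserves +¥798M, deposits 0.
Asset purchase (from non-banks) ¥825 million: reserves +¥825M, deposits +¥825M.
Totals: Δreserves = +¥2516M, Δdeposits = +¥1718M.
Δrequired reserves = 12% × +¥1718M = +¥206.16M.
Δexcess reserves = Δreserves − Δrequired = +¥2516M − (+¥206.16M) = +¥2309.84 million.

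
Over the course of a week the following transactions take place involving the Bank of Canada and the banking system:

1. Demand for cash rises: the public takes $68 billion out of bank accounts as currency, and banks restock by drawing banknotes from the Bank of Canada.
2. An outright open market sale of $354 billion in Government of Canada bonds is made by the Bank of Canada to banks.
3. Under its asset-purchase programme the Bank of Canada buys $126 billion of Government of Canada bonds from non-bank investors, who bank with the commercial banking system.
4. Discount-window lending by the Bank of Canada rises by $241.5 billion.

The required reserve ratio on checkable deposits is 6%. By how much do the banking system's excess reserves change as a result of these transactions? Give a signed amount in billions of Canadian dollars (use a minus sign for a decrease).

-$57.98 billion

Currency withdrawal $68 billion: reserves −$68B, deposits −$68B.
OMO sale (to banks) $354 billion: reserves −$354B, deposits 0.
Asset purchase (from non-banks) $126 billion: reserves +$126B, deposits +$126B.
Discount-window loan $241.5 billion: reserves +$241.5B, deposits 0.
Totals: Δreserves = −$54.5B, Δdeposits = +$58B.
Δrequired reserves = 6% × +$58B = +$3.48B.
Δexcess reserves = Δreserves − Δrequired = −$54.5B − (+$3.48B) = -$57.98 billion.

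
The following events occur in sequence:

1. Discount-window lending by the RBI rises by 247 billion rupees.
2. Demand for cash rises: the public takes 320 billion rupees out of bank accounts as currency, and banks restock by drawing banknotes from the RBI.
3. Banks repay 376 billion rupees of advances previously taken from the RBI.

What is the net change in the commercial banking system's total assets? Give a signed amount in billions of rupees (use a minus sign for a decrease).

-449 billion

RBI balance sheet:
  Assets:      Loans to banks −129B
  Liabilities: Bank reserves −449B, Currency in circulation +320B
Commercial banking system:
  Assets:      Reserves at CB −449B
  Liabilities: Checkable deposits −320B, Borrowings from CB −129B
Change in total bank assets = -449 billion.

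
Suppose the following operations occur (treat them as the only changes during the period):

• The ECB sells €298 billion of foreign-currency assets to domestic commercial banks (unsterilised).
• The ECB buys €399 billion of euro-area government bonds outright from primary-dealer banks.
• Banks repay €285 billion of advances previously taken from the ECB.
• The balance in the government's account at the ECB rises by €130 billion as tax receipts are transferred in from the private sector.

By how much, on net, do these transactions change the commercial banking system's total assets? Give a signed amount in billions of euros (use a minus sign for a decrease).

FX sale €298 billion: just an asset swap on bank balance sheets → 0.
OMO purchase (from banks) €399 billion: just an asset swap on bank balance sheets → 0.
Discount-window repayment €285 billion: bank balance sheets shrink → −€285B.
Government account inflow €130 billion: bank balance sheets shrink → −€130B.
Net: 0 + 0 − 285 − 130 = -€415 billion.

-€415 billion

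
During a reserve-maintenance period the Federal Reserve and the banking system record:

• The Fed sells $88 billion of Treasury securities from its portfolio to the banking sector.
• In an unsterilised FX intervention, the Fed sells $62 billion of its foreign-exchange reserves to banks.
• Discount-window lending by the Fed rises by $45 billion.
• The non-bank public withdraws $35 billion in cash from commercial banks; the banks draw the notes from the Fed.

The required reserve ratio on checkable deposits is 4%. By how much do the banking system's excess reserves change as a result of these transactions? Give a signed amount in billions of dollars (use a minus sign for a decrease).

OMO sale (to banks) $88 billion: reserves −$88B, deposits 0.
FX sale $62 billion: reserves −$62B, deposits 0.
Discount-window loan $45 billion: reserves +$45B, deposits 0.
Currency withdrawal $35 billion: reserves −$35B, deposits −$35B.
Totals: Δreserves = −$140B, Δdeposits = −$35B.
Δrequired reserves = 4% × −$35B = −$1.4B.
Δexcess reserves = Δreserves − Δrequired = −$140B − (−$1.4B) = -$138.6 billion.

-$138.6 billion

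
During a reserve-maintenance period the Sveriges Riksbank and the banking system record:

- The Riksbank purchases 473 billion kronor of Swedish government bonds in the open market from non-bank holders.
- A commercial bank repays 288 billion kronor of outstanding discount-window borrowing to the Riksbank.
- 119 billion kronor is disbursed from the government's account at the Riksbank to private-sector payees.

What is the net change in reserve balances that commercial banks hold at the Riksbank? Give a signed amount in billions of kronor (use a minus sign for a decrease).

Asset purchase (from non-banks) 473 billion kronor: the Riksbank pays by crediting reserve accounts → +473B.
Discount-window repayment 288 billion kronor: repayment is debited from reserves → −288B.
Government spending 119 billion kronor: government payments flow into bank reserve accounts → +119B.
Net: 473 − 288 + 119 = +304 billion.

+304 billion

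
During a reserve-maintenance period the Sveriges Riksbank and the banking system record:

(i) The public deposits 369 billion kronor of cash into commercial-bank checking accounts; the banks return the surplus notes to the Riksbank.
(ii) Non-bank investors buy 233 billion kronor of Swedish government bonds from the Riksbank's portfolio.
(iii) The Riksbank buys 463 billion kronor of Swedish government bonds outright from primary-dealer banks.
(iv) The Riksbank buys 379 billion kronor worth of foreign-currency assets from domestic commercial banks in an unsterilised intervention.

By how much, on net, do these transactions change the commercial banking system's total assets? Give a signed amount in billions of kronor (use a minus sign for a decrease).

Riksbank balance sheet:
  Assets:      Securities +230B, Foreign assets +379B
  Liabilities: Bank reserves +978B, Currency in circulation −369B
Commercial banking system:
  Assets:      Reserves at CB +978B, Securities −463B, Foreign assets −379B
  Liabilities: Checkable deposits +136B
Change in total bank assets = +136 billion.

+136 billion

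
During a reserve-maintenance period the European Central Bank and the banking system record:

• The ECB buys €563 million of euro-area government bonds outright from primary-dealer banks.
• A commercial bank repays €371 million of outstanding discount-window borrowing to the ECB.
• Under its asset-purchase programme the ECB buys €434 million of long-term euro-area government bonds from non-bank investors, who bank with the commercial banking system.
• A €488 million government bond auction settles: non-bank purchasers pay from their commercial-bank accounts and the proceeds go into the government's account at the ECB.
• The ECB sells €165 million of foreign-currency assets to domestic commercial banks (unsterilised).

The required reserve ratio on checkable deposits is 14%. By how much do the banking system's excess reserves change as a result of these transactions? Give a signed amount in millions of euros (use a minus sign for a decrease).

-€19.44 million

OMO purchase (from banks) €563 million: reserves +€563M, deposits 0.
Discount-window repayment €371 million: reserves −€371M, deposits 0.
Asset purchase (from non-banks) €434 million: reserves +€434M, deposits +€434M.
Government account inflow €488 million: reserves −€488M, deposits −€488M.
FX sale €165 million: reserves −€165M, deposits 0.
Totals: Δreserves = −€27M, Δdeposits = −€54M.
Δrequired reserves = 14% × −€54M = −€7.56M.
Δexcess reserves = Δreserves − Δrequired = −€27M − (−€7.56M) = -€19.44 million.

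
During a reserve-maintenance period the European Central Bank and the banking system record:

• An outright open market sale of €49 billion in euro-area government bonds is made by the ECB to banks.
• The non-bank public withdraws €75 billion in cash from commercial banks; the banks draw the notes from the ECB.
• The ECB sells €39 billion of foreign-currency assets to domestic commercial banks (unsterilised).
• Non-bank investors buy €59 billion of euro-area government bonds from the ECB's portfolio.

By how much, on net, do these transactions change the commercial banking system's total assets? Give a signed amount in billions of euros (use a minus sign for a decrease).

-€134 billion

ECB balance sheet:
  Assets:      Securities −€108B, Foreign assets −€39B
  Liabilities: Bank reserves −€222B, Currency in circulation +€75B
Commercial banking system:
  Assets:      Reserves at CB −€222B, Securities +€49B, Foreign assets +€39B
  Liabilities: Checkable deposits −€134B
Change in total bank assets = -€134 billion.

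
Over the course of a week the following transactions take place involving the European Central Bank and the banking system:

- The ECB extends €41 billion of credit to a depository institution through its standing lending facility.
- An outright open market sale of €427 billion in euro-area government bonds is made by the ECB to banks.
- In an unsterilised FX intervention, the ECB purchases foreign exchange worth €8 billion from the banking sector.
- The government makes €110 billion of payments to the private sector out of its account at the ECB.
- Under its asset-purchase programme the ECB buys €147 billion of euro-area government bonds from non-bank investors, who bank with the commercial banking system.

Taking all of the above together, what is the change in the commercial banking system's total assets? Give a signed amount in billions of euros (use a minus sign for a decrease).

+€298 billion

ECB balance sheet:
  Assets:      Securities −€280B, Loans to banks +€41B, Foreign assets +€8B
  Liabilities: Bank reserves −€121B, Government deposits −€110B
Commercial banking system:
  Assets:      Reserves at CB −€121B, Securities +€427B, Foreign assets −€8B
  Liabilities: Checkable deposits +€257B, Borrowings from CB +€41B
Change in total bank assets = +€298 billion.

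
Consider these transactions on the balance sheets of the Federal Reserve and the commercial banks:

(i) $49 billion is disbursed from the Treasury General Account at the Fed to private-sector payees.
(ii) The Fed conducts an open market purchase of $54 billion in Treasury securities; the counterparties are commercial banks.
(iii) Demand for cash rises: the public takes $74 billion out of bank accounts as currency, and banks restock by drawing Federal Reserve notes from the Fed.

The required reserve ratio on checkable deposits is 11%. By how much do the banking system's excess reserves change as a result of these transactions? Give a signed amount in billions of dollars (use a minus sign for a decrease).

Government spending $49 billion: reserves +$49B, deposits +$49B.
OMO purchase (from banks) $54 billion: reserves +$54B, deposits 0.
Currency withdrawal $74 billion: reserves −$74B, deposits −$74B.
Totals: Δreserves = +$29B, Δdeposits = −$25B.
Δrequired reserves = 11% × −$25B = −$2.75B.
Δexcess reserves = Δreserves − Δrequired = +$29B − (−$2.75B) = +$31.75 billion.

+$31.75 billion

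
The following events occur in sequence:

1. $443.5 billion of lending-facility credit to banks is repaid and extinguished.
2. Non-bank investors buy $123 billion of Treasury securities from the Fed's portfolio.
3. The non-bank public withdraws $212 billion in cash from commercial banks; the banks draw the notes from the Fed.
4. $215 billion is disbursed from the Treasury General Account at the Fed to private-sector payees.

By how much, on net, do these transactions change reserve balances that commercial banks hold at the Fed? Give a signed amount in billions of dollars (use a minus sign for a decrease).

Discount-window repayment $443.5 billion: repayment is debited from reserves → −$443.5B.
Asset sale (to non-banks) $123 billion: the non-bank buyers' banks settle from reserves → −$123B.
Currency withdrawal $212 billion: banks swap reserves for currency → −$212B.
Government spending $215 billion: government payments flow into bank reserve accounts → +$215B.
Net: −443.5 − 123 − 212 + 215 = -$563.5 billion.

-$563.5 billion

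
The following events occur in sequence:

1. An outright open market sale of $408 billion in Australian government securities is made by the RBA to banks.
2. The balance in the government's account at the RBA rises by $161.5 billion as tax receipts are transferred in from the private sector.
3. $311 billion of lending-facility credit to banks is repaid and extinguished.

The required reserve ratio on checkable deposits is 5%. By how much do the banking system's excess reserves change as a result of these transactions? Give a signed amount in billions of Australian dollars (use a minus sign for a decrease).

-$872.425 billion

OMO sale (to banks) $408 billion: reserves −$408B, deposits 0.
Government account inflow $161.5 billion: reserves −$161.5B, deposits −$161.5B.
Discount-window repayment $311 billion: reserves −$311B, deposits 0.
Totals: Δreserves = −$880.5B, Δdeposits = −$161.5B.
Δrequired reserves = 5% × −$161.5B = −$8.075B.
Δexcess reserves = Δreserves − Δrequired = −$880.5B − (−$8.075B) = -$872.425 billion.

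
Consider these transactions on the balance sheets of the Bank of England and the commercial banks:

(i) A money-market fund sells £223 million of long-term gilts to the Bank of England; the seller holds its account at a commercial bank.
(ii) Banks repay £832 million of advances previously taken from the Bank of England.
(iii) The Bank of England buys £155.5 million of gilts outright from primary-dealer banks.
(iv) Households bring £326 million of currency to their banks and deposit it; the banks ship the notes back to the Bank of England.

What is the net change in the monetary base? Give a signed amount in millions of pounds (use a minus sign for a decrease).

Asset purchase (from non-banks) £223 million: Bank of England balance sheet expands → +£223M.
Discount-window repayment £832 million: Bank of England balance sheet contracts → −£832M.
OMO purchase (from banks) £155.5 million: Bank of England balance sheet expands → +£155.5M.
Currency deposit £326 million: just a shift between currency and reserves — both are base money → 0.
Net: 223 − 832 + 155.5 + 0 = -£453.5 million.

-£453.5 million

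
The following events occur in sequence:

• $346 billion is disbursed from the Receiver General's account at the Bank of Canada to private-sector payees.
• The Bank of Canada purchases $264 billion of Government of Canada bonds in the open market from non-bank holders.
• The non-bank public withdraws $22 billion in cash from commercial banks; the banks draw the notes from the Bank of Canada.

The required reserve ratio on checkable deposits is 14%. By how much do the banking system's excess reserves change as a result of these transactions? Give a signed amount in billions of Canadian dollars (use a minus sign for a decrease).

+$505.68 billion

Government spending $346 billion: reserves +$346B, deposits +$346B.
Asset purchase (from non-banks) $264 billion: reserves +$264B, deposits +$264B.
Currency withdrawal $22 billion: reserves −$22B, deposits −$22B.
Totals: Δreserves = +$588B, Δdeposits = +$588B.
Δrequired reserves = 14% × +$588B = +$82.32B.
Δexcess reserves = Δreserves − Δrequired = +$588B − (+$82.32B) = +$505.68 billion.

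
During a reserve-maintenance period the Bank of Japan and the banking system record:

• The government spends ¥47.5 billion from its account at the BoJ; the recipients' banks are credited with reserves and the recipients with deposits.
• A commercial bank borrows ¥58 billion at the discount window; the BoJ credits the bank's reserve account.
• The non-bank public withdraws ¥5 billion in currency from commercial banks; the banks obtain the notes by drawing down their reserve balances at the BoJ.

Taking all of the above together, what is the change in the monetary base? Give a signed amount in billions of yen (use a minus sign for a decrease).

+¥105.5 billion

BoJ balance sheet:
  Assets:      Loans to banks +¥58B
  Liabilities: Bank reserves +¥100.5B, Currency in circulation +¥5B, Government deposits −¥47.5B
Monetary base = currency + reserves: +¥5B + (+¥100.5B) = +¥105.5 billion.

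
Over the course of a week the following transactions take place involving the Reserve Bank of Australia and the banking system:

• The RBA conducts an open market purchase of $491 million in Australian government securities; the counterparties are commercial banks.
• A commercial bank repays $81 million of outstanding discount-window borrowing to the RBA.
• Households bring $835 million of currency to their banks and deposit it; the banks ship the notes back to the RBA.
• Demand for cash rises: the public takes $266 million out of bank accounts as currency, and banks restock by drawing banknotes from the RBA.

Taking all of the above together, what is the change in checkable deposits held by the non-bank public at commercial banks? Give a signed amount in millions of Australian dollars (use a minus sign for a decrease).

+$569 million

OMO purchase (from banks) $491 million: the counterparty is a bank, so public deposits are unchanged → 0.
Discount-window repayment $81 million: the counterparty is a bank, so public deposits are unchanged → 0.
Currency deposit $835 million: non-bank counterparties' bank balances rise → +$835M.
Currency withdrawal $266 million: non-bank counterparties' bank balances fall → −$266M.
Net: 0 + 0 + 835 − 266 = +$569 million.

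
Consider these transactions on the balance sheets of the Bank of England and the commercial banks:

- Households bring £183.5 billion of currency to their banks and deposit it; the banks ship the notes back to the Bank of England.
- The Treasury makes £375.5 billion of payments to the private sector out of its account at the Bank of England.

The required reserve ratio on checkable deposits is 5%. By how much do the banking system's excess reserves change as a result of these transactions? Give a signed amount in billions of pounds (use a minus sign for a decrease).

+£531.05 billion

Currency deposit £183.5 billion: reserves +£183.5B, deposits +£183.5B.
Government spending £375.5 billion: reserves +£375.5B, deposits +£375.5B.
Totals: Δreserves = +£559B, Δdeposits = +£559B.
Δrequired reserves = 5% × +£559B = +£27.95B.
Δexcess reserves = Δreserves − Δrequired = +£559B − (+£27.95B) = +£531.05 billion.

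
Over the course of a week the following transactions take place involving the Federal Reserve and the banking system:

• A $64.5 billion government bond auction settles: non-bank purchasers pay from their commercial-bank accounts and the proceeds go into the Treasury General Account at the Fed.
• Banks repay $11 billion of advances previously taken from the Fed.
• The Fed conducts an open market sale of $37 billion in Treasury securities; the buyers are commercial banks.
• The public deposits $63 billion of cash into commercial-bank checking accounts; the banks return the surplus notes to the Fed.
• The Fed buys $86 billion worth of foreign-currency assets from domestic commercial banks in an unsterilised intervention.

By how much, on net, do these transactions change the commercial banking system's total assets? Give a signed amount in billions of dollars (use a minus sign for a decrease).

-$12.5 billion

Government account inflow $64.5 billion: bank balance sheets shrink → −$64.5B.
Discount-window repayment $11 billion: bank balance sheets shrink → −$11B.
OMO sale (to banks) $37 billion: just an asset swap on bank balance sheets → 0.
Currency deposit $63 billion: bank balance sheets expand → +$63B.
FX purchase $86 billion: just an asset swap on bank balance sheets → 0.
Net: −64.5 − 11 + 0 + 63 + 0 = -$12.5 billion.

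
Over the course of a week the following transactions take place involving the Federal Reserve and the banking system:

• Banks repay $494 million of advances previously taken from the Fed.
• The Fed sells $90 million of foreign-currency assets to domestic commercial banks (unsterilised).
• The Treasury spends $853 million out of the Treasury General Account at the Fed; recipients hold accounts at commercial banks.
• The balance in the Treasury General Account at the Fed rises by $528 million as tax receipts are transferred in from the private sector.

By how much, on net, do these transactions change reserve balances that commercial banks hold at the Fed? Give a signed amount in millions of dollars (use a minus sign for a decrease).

-$259 million

Fed balance sheet:
  Assets:      Loans to banks −$494M, Foreign assets −$90M
  Liabilities: Bank reserves −$259M, Government deposits −$325M
So the change in reserve balances that commercial banks hold at the Fed is -$259 million.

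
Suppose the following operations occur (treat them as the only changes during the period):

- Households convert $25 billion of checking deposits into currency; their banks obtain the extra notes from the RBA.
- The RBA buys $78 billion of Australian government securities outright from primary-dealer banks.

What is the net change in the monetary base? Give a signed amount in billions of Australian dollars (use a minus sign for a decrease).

+$78 billion

Currency withdrawal $25 billion: just a shift between currency and reserves — both are base money → 0.
OMO purchase (from banks) $78 billion: RBA balance sheet expands → +$78B.
Net: 0 + 78 = +$78 billion.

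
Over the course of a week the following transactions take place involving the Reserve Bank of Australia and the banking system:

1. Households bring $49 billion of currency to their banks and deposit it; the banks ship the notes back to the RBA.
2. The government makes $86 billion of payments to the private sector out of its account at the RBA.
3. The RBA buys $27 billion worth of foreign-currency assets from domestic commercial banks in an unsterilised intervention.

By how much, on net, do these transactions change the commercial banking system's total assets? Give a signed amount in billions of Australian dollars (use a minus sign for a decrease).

Currency deposit $49 billion: bank balance sheets expand → +$49B.
Government spending $86 billion: bank balance sheets expand → +$86B.
FX purchase $27 billion: just an asset swap on bank balance sheets → 0.
Net: 49 + 86 + 0 = +$135 billion.

+$135 billion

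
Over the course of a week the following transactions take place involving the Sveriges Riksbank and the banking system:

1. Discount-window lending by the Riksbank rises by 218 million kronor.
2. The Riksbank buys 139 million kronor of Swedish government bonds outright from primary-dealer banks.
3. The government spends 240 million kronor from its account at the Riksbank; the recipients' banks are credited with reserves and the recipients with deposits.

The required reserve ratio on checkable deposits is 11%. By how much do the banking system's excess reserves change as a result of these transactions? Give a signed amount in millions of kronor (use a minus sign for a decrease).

Discount-window loan 218 million kronor: reserves +218M, deposits 0.
OMO purchase (from banks) 139 million kronor: reserves +139M, deposits 0.
Government spending 240 million kronor: reserves +240M, deposits +240M.
Totals: Δreserves = +597M, Δdeposits = +240M.
Δrequired reserves = 11% × +240M = +26.4M.
Δexcess reserves = Δreserves − Δrequired = +597M − (+26.4M) = +570.6 million.

+570.6 million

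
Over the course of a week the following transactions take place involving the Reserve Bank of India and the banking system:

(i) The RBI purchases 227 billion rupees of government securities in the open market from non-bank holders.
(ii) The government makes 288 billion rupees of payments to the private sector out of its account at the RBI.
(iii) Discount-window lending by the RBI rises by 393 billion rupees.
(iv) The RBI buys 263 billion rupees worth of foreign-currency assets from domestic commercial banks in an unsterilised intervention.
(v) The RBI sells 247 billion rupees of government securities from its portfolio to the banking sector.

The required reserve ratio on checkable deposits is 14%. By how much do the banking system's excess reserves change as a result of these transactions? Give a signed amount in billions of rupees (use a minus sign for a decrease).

+851.9 billion

Asset purchase (from non-banks) 227 billion rupees: reserves +227B, deposits +227B.
Government spending 288 billion rupees: reserves +288B, deposits +288B.
Discount-window loan 393 billion rupees: reserves +393B, deposits 0.
FX purchase 263 billion rupees: reserves +263B, deposits 0.
OMO sale (to banks) 247 billion rupees: reserves −247B, deposits 0.
Totals: Δreserves = +924B, Δdeposits = +515B.
Δrequired reserves = 14% × +515B = +72.1B.
Δexcess reserves = Δreserves − Δrequired = +924B − (+72.1B) = +851.9 billion.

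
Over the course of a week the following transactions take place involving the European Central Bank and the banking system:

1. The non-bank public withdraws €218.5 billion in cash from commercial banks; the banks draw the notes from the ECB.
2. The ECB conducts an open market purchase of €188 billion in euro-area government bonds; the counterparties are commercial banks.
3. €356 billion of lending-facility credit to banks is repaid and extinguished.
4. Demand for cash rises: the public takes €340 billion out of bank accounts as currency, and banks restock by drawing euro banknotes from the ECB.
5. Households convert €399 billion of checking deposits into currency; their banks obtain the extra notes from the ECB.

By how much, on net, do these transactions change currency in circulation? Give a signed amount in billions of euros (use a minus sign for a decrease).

Currency withdrawal €218.5 billion: notes leave the central bank → +€218.5B.
OMO purchase (from banks) €188 billion: no currency enters or leaves circulation → 0.
Discount-window repayment €356 billion: no currency enters or leaves circulation → 0.
Currency withdrawal €340 billion: notes leave the central bank → +€340B.
Currency withdrawal €399 billion: notes leave the central bank → +€399B.
Net: 218.5 + 0 + 0 + 340 + 399 = +€957.5 billion.

+€957.5 billion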